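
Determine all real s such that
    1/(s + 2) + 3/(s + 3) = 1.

Multiply both sides by (s + 2)(s + 3):
(s + 3) + 3(s + 2) = (s + 2)(s + 3).
Expand and collect terms: s² + s - 3 = 0.
By the quadratic formula, s = (-1 ± √13) / 2, so s ≈ 1.3028 or s ≈ -2.3028.
Neither value makes a denominator zero (s ≠ -2, s ≠ -3), so both are valid.

s = -2.3028 or s = 1.3028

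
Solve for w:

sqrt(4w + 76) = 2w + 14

w = -3

Square both sides: 4w + 76 = (2w + 14)^2.
Expand and rearrange: 4w^2 + 52w + 120 = 0.
Solving gives w = -3 or w = -10.
Check each candidate in the original equation:
  w = -3: sqrt(64) = 8, while 2w + 14 = 8 — valid.
  w = -10: sqrt(36) = 6, while 2w + 14 = -6 — extraneous.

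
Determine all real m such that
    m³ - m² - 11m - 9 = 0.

Possible rational roots are divisors of -9. Testing m = -1 gives 0, so (m + 1) is a factor.
Divide: m³ - m² - 11m - 9 = (m + 1)(m² - 2m - 9).
Apply the quadratic formula to m² - 2m - 9 = 0: m = (2 ± √40)/2, i.e. m ≈ 4.1623 or m ≈ -2.1623.

m = -2.1623 or m = -1 or m = 4.1623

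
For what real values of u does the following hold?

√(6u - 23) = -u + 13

u = 8

Square both sides: 6u - 23 = (-u + 13)².
Expand and rearrange: u² - 32u + 192 = 0.
Solving gives u = 24 or u = 8.
Check each candidate in the original equation:
  u = 24: √(121) = 11, while -u + 13 = -11 — extraneous.
  u = 8: √(25) = 5, while -u + 13 = 5 — valid.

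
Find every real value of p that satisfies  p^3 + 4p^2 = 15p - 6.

Rearrange: p^3 + 4p^2 - 15p + 6 = 0.
Possible rational roots are divisors of 6. Testing p = 2 gives 0, so (p - 2) is a factor.
Divide: p^3 + 4p^2 - 15p + 6 = (p - 2)(p^2 + 6p - 3).
Apply the quadratic formula to p^2 + 6p - 3 = 0: p = (-6 +/- sqrt(48))/2, i.e. p ~= 0.4641 or p ~= -6.4641.

p = -6.4641 or p = 0.4641 or p = 2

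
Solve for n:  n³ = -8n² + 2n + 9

Rearrange: n³ + 8n² - 2n - 9 = 0.
Possible rational roots are divisors of -9. Testing n = -1 gives 0, so (n + 1) is a factor.
Divide: n³ + 8n² - 2n - 9 = (n + 1)(n² + 7n - 9).
Apply the quadratic formula to n² + 7n - 9 = 0: n = (-7 ± √85)/2, i.e. n ≈ 1.1098 or n ≈ -8.1098.

n = -8.1098 or n = -1 or n = 1.1098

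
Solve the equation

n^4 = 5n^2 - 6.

Let u = n^2. The equation becomes u^2 - 5u + 6 = 0.
Factor: (u - 2)(u - 3) = 0, so u = 2 or u = 3.
n^2 = 2 gives n = +/-sqrt(2) ~= +/-1.4142.
n^2 = 3 gives n = +/-sqrt(3) ~= +/-1.7321.

n = -1.7321 or n = -1.4142 or n = 1.4142 or n = 1.7321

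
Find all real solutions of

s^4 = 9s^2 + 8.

Let u = s^2. The equation becomes u^2 - 9u - 8 = 0.
By the quadratic formula, u = 9/2 + sqrt(113)/2 or u = 9/2 - sqrt(113)/2.
s^2 = 9/2 + sqrt(113)/2 gives s = +/-sqrt(9/2 + sqrt(113)/2) ~= +/-3.1329.
s^2 = 9/2 - sqrt(113)/2 < 0 has no real solution.

s = -3.1329 or s = 3.1329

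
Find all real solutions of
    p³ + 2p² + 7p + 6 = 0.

p = -1

Possible rational roots are divisors of 6. Testing p = -1 gives 0, so (p + 1) is a factor.
Divide: p³ + 2p² + 7p + 6 = (p + 1)(p² + p + 6).
The quadratic p² + p + 6 has discriminant -23 < 0, so no further real roots.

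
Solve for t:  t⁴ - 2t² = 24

t = -2.4495 or t = 2.4495

Let u = t². The equation becomes u² - 2u - 24 = 0.
Factor: (u + 4)(u - 6) = 0, so u = -4 or u = 6.
t² = -4 < 0 has no real solution.
t² = 6 gives t = ±√(6) ≈ ±2.4495.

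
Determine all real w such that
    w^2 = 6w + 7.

w = -1 or w = 7

Bring every term to one side: w^2 - 6w - 7 = 0.
Factor: (w + 1)(w - 7) = 0.
So w = -1 or w = 7.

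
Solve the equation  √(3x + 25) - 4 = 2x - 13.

x = 8

Isolate the radical: √(3x + 25) = 2x - 9.
Square both sides: 3x + 25 = (2x - 9)².
Expand and rearrange: 4x² - 39x + 56 = 0.
Solving gives x = 8 or x = 1.75.
Check each candidate in the original equation:
  x = 8: √(49) = 7, while 2x - 9 = 7 — valid.
  x = 1.75: √(30.25) = 5.5, while 2x - 9 = -5.5 — extraneous.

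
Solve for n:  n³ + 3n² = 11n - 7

n = -5.3166 or n = 1 or n = 1.3166

Rearrange: n³ + 3n² - 11n + 7 = 0.
Possible rational roots are divisors of 7. Testing n = 1 gives 0, so (n - 1) is a factor.
Divide: n³ + 3n² - 11n + 7 = (n - 1)(n² + 4n - 7).
Apply the quadratic formula to n² + 4n - 7 = 0: n = (-4 ± √44)/2, i.e. n ≈ 1.3166 or n ≈ -5.3166.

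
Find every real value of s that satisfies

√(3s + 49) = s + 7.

s = 0

Square both sides: 3s + 49 = (s + 7)².
Expand and rearrange: s² + 11s = 0.
Solving gives s = 0 or s = -11.
Check each candidate in the original equation:
  s = 0: √(49) = 7, while s + 7 = 7 — valid.
  s = -11: √(16) = 4, while s + 7 = -4 — extraneous.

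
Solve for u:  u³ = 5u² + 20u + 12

u = -2 or u = -0.772 or u = 7.772

Rearrange: u³ - 5u² - 20u - 12 = 0.
Possible rational roots are divisors of -12. Testing u = -2 gives 0, so (u + 2) is a factor.
Divide: u³ - 5u² - 20u - 12 = (u + 2)(u² - 7u - 6).
Apply the quadratic formula to u² - 7u - 6 = 0: u = (7 ± √73)/2, i.e. u ≈ 7.772 or u ≈ -0.772.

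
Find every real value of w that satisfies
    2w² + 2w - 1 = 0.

w = -1.366 or w = 0.366

Discriminant: (2)² − 4·2·(-1) = 12.
Quadratic formula: w = (-2 ± √12) / 4.
So w = -1/2 + √(3)/2 ≈ 0.366 or w = -√(3)/2 - 1/2 ≈ -1.366.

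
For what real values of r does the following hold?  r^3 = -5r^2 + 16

Rearrange: r^3 + 5r^2 - 16 = 0.
Possible rational roots are divisors of -16. Testing r = -4 gives 0, so (r + 4) is a factor.
Divide: r^3 + 5r^2 - 16 = (r + 4)(r^2 + r - 4).
Apply the quadratic formula to r^2 + r - 4 = 0: r = (-1 +/- sqrt(17))/2, i.e. r ~= 1.5616 or r ~= -2.5616.

r = -4 or r = -2.5616 or r = 1.5616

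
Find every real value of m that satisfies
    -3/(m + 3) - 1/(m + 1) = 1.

Multiply both sides by (m + 3)(m + 1):
-3(m + 1) - (m + 3) = (m + 3)(m + 1).
Expand and collect terms: m² + 8m + 9 = 0.
By the quadratic formula, m = (-8 ± √28) / 2, so m ≈ -1.3542 or m ≈ -6.6458.
Neither value makes a denominator zero (m ≠ -3, m ≠ -1), so both are valid.

m = -6.6458 or m = -1.3542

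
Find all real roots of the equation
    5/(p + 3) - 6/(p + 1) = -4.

Multiply both sides by (p + 3)(p + 1):
5(p + 1) - 6(p + 3) = -4(p + 3)(p + 1).
Expand and collect terms: -4p² - 15p + 1 = 0.
By the quadratic formula, p = (15 ± √241) / -8, so p ≈ -3.8155 or p ≈ 0.0655.
Neither value makes a denominator zero (p ≠ -3, p ≠ -1), so both are valid.

p = -3.8155 or p = 0.0655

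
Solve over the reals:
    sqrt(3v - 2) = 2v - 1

Square both sides: 3v - 2 = (2v - 1)^2.
Expand and rearrange: 4v^2 - 7v + 3 = 0.
Solving gives v = 1 or v = 0.75.
Check each candidate in the original equation:
  v = 1: sqrt(1) = 1, while 2v - 1 = 1 — valid.
  v = 0.75: sqrt(0.25) = 0.5, while 2v - 1 = 0.5 — valid.

v = 0.75 or v = 1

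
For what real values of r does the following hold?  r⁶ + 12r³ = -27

Let u = r³. The equation becomes u² + 12u + 27 = 0.
Factor: (u + 9)(u + 3) = 0, so u = -9 or u = -3.
r³ = -9 gives r = -∛(9) ≈ -2.0801.
r³ = -3 gives r = -∛(3) ≈ -1.4422.

r = -2.0801 or r = -1.4422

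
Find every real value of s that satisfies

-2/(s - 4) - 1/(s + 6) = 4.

Multiply both sides by (s - 4)(s + 6):
-2(s + 6) - (s - 4) = 4(s - 4)(s + 6).
Expand and collect terms: 4s² + 11s - 88 = 0.
By the quadratic formula, s = (-11 ± √1529) / 8, so s ≈ 3.5128 or s ≈ -6.2628.
Neither value makes a denominator zero (s ≠ 4, s ≠ -6), so both are valid.

s = -6.2628 or s = 3.5128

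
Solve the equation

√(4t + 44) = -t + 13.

Square both sides: 4t + 44 = (-t + 13)².
Expand and rearrange: t² - 30t + 125 = 0.
Solving gives t = 25 or t = 5.
Check each candidate in the original equation:
  t = 25: √(144) = 12, while -t + 13 = -12 — extraneous.
  t = 5: √(64) = 8, while -t + 13 = 8 — valid.

t = 5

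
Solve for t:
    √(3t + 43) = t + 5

Square both sides: 3t + 43 = (t + 5)².
Expand and rearrange: t² + 7t - 18 = 0.
Solving gives t = 2 or t = -9.
Check each candidate in the original equation:
  t = 2: √(49) = 7, while t + 5 = 7 — valid.
  t = -9: √(16) = 4, while t + 5 = -4 — extraneous.

t = 2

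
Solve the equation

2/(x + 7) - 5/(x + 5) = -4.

Multiply both sides by (x + 7)(x + 5):
2(x + 5) - 5(x + 7) = -4(x + 7)(x + 5).
Expand and collect terms: -4x² - 45x - 115 = 0.
By the quadratic formula, x = (45 ± √185) / -8, so x ≈ -7.3252 or x ≈ -3.9248.
Neither value makes a denominator zero (x ≠ -7, x ≠ -5), so both are valid.

x = -7.3252 or x = -3.9248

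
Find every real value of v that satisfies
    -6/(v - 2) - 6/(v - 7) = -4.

Multiply both sides by (v - 2)(v - 7):
-6(v - 7) - 6(v - 2) = -4(v - 2)(v - 7).
Expand and collect terms: -4v² + 48v - 110 = 0.
By the quadratic formula, v = (-48 ± √544) / -8, so v ≈ 3.0845 or v ≈ 8.9155.
Neither value makes a denominator zero (v ≠ 2, v ≠ 7), so both are valid.

v = 3.0845 or v = 8.9155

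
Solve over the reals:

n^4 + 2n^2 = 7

n = -1.3522 or n = 1.3522

Let u = n^2. The equation becomes u^2 + 2u - 7 = 0.
By the quadratic formula, u = -1 + 2*sqrt(2) or u = -2*sqrt(2) - 1.
n^2 = -1 + 2*sqrt(2) gives n = +/-sqrt(-1 + 2*sqrt(2)) ~= +/-1.3522.
n^2 = -2*sqrt(2) - 1 < 0 has no real solution.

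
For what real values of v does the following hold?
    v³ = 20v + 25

v = -3.618 or v = -1.382 or v = 5

Rearrange: v³ - 20v - 25 = 0.
Possible rational roots are divisors of -25. Testing v = 5 gives 0, so (v - 5) is a factor.
Divide: v³ - 20v - 25 = (v - 5)(v² + 5v + 5).
Apply the quadratic formula to v² + 5v + 5 = 0: v = (-5 ± √5)/2, i.e. v ≈ -1.382 or v ≈ -3.618.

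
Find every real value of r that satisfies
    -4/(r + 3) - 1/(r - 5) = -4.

r = -2.0343 or r = 5.2843

Multiply both sides by (r + 3)(r - 5):
-4(r - 5) - (r + 3) = -4(r + 3)(r - 5).
Expand and collect terms: -4r² + 13r + 43 = 0.
By the quadratic formula, r = (-13 ± √857) / -8, so r ≈ -2.0343 or r ≈ 5.2843.
Neither value makes a denominator zero (r ≠ -3, r ≠ 5), so both are valid.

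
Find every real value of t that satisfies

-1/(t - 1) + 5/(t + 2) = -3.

Multiply both sides by (t - 1)(t + 2):
-(t + 2) + 5(t - 1) = -3(t - 1)(t + 2).
Expand and collect terms: -3t² - 7t + 13 = 0.
By the quadratic formula, t = (7 ± √205) / -6, so t ≈ -3.553 or t ≈ 1.2196.
Neither value makes a denominator zero (t ≠ 1, t ≠ -2), so both are valid.

t = -3.553 or t = 1.2196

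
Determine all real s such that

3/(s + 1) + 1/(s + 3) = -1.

Multiply both sides by (s + 1)(s + 3):
3(s + 3) + (s + 1) = -(s + 1)(s + 3).
Expand and collect terms: -s^2 - 8s - 13 = 0.
By the quadratic formula, s = (8 +/- sqrt(12)) / -2, so s ~= -5.7321 or s ~= -2.2679.
Neither value makes a denominator zero (s != -1, s != -3), so both are valid.

s = -5.7321 or s = -2.2679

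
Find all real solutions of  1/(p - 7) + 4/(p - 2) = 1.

Multiply both sides by (p - 7)(p - 2):
(p - 2) + 4(p - 7) = (p - 7)(p - 2).
Expand and collect terms: p² - 14p + 44 = 0.
By the quadratic formula, p = (14 ± √20) / 2, so p ≈ 9.2361 or p ≈ 4.7639.
Neither value makes a denominator zero (p ≠ 7, p ≠ 2), so both are valid.

p = 4.7639 or p = 9.2361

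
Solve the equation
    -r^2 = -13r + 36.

r = 4 or r = 9

Bring every term to one side: -r^2 + 13r - 36 = 0.
Factor: -1(r - 4)(r - 9) = 0.
So r = 4 or r = 9.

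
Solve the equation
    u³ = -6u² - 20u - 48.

u = -4

Rearrange: u³ + 6u² + 20u + 48 = 0.
Possible rational roots are divisors of 48. Testing u = -4 gives 0, so (u + 4) is a factor.
Divide: u³ + 6u² + 20u + 48 = (u + 4)(u² + 2u + 12).
The quadratic u² + 2u + 12 has discriminant -44 < 0, so no further real roots.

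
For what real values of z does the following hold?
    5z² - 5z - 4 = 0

z = -0.5247 or z = 1.5247

Discriminant: (-5)² − 4·5·(-4) = 105.
Quadratic formula: z = (5 ± √105) / 10.
So z = 1/2 + √(105)/10 ≈ 1.5247 or z = 1/2 - √(105)/10 ≈ -0.5247.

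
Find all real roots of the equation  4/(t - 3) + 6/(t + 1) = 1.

t = 1 or t = 11

Multiply both sides by (t - 3)(t + 1):
4(t + 1) + 6(t - 3) = (t - 3)(t + 1).
Expand and collect terms: t² - 12t + 11 = 0.
Factor or apply the quadratic formula: t = 11 or t = 1.
Neither value makes a denominator zero (t ≠ 3, t ≠ -1), so both are valid.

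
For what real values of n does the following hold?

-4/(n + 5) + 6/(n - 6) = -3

n = -3.3014 or n = 3.6348

Multiply both sides by (n + 5)(n - 6):
-4(n - 6) + 6(n + 5) = -3(n + 5)(n - 6).
Expand and collect terms: -3n² + n + 36 = 0.
By the quadratic formula, n = (-1 ± √433) / -6, so n ≈ -3.3014 or n ≈ 3.6348.
Neither value makes a denominator zero (n ≠ -5, n ≠ 6), so both are valid.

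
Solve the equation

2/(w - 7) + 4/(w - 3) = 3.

w = 4.0851 or w = 7.9149

Multiply both sides by (w - 7)(w - 3):
2(w - 3) + 4(w - 7) = 3(w - 7)(w - 3).
Expand and collect terms: 3w² - 36w + 97 = 0.
By the quadratic formula, w = (36 ± √132) / 6, so w ≈ 7.9149 or w ≈ 4.0851.
Neither value makes a denominator zero (w ≠ 7, w ≠ 3), so both are valid.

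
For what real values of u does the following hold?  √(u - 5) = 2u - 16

u = 9

Square both sides: u - 5 = (2u - 16)².
Expand and rearrange: 4u² - 65u + 261 = 0.
Solving gives u = 9 or u = 7.25.
Check each candidate in the original equation:
  u = 9: √(4) = 2, while 2u - 16 = 2 — valid.
  u = 7.25: √(2.25) = 1.5, while 2u - 16 = -1.5 — extraneous.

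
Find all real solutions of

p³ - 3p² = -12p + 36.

Rearrange: p³ - 3p² + 12p - 36 = 0.
Possible rational roots are divisors of -36. Testing p = 3 gives 0, so (p - 3) is a factor.
Divide: p³ - 3p² + 12p - 36 = (p - 3)(p² + 12).
The quadratic p² + 12 has discriminant -48 < 0, so no further real roots.

p = 3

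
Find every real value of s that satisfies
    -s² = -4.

s = -2 or s = 2

Bring every term to one side: -s² + 4 = 0.
Factor: -1(s - 2)(s + 2) = 0.
So s = 2 or s = -2.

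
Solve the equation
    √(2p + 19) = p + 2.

p = 3

Square both sides: 2p + 19 = (p + 2)².
Expand and rearrange: p² + 2p - 15 = 0.
Solving gives p = 3 or p = -5.
Check each candidate in the original equation:
  p = 3: √(25) = 5, while p + 2 = 5 — valid.
  p = -5: √(9) = 3, while p + 2 = -3 — extraneous.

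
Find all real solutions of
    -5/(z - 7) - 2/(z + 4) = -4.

Multiply both sides by (z - 7)(z + 4):
-5(z + 4) - 2(z - 7) = -4(z - 7)(z + 4).
Expand and collect terms: -4z² + 19z + 118 = 0.
By the quadratic formula, z = (-19 ± √2249) / -8, so z ≈ -3.553 or z ≈ 8.303.
Neither value makes a denominator zero (z ≠ 7, z ≠ -4), so both are valid.

z = -3.553 or z = 8.303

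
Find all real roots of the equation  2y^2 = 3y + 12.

Rearrange to standard form: 2y^2 - 3y - 12 = 0.
Discriminant: (-3)^2 - 4*2*(-12) = 105.
Quadratic formula: y = (3 +/- sqrt(105)) / 4.
So y = 3/4 + sqrt(105)/4 ~= 3.3117 or y = 3/4 - sqrt(105)/4 ~= -1.8117.

y = -1.8117 or y = 3.3117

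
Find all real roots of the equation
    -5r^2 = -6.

Rearrange to standard form: -5r^2 + 6 = 0.
Discriminant: (0)^2 - 4*(-5)*6 = 120.
Quadratic formula: r = (0 +/- sqrt(120)) / (-10).
So r = -sqrt(30)/5 ~= -1.0954 or r = sqrt(30)/5 ~= 1.0954.

r = -1.0954 or r = 1.0954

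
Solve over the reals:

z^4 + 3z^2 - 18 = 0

z = -1.7321 or z = 1.7321

Let u = z^2. The equation becomes u^2 + 3u - 18 = 0.
Factor: (u - 3)(u + 6) = 0, so u = 3 or u = -6.
z^2 = 3 gives z = +/-sqrt(3) ~= +/-1.7321.
z^2 = -6 < 0 has no real solution.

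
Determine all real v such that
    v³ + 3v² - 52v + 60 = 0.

Possible rational roots are divisors of 60. Testing v = 5 gives 0, so (v - 5) is a factor.
Divide: v³ + 3v² - 52v + 60 = (v - 5)(v² + 8v - 12).
Apply the quadratic formula to v² + 8v - 12 = 0: v = (-8 ± √112)/2, i.e. v ≈ 1.2915 or v ≈ -9.2915.

v = -9.2915 or v = 1.2915 or v = 5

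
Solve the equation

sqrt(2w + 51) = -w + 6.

Square both sides: 2w + 51 = (-w + 6)^2.
Expand and rearrange: w^2 - 14w - 15 = 0.
Solving gives w = 15 or w = -1.
Check each candidate in the original equation:
  w = 15: sqrt(81) = 9, while -w + 6 = -9 — extraneous.
  w = -1: sqrt(49) = 7, while -w + 6 = 7 — valid.

w = -1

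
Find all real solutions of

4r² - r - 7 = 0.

Discriminant: (-1)² − 4·4·(-7) = 113.
Quadratic formula: r = (1 ± √113) / 8.
So r = 1/8 + √(113)/8 ≈ 1.4538 or r = 1/8 - √(113)/8 ≈ -1.2038.

r = -1.2038 or r = 1.4538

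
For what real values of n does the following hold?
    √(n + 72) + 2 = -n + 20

Isolate the radical: √(n + 72) = -n + 18.
Square both sides: n + 72 = (-n + 18)².
Expand and rearrange: n² - 37n + 252 = 0.
Solving gives n = 28 or n = 9.
Check each candidate in the original equation:
  n = 28: √(100) = 10, while -n + 18 = -10 — extraneous.
  n = 9: √(81) = 9, while -n + 18 = 9 — valid.

n = 9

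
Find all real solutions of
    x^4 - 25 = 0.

x = -2.2361 or x = 2.2361

Let u = x^2. The equation becomes u^2 - 25 = 0.
Factor: (u - 5)(u + 5) = 0, so u = 5 or u = -5.
x^2 = 5 gives x = +/-sqrt(5) ~= +/-2.2361.
x^2 = -5 < 0 has no real solution.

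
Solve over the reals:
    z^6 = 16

z = -1.5874 or z = 1.5874

Let u = z^3. The equation becomes u^2 - 16 = 0.
Factor: (u - 4)(u + 4) = 0, so u = 4 or u = -4.
z^3 = 4 gives z = (4)^(1/3) ~= 1.5874.
z^3 = -4 gives z = -(4)^(1/3) ~= -1.5874.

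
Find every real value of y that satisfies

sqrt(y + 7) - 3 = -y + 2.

Isolate the radical: sqrt(y + 7) = -y + 5.
Square both sides: y + 7 = (-y + 5)^2.
Expand and rearrange: y^2 - 11y + 18 = 0.
Solving gives y = 9 or y = 2.
Check each candidate in the original equation:
  y = 9: sqrt(16) = 4, while -y + 5 = -4 — extraneous.
  y = 2: sqrt(9) = 3, while -y + 5 = 3 — valid.

y = 2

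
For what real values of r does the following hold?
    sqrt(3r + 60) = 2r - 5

Square both sides: 3r + 60 = (2r - 5)^2.
Expand and rearrange: 4r^2 - 23r - 35 = 0.
Solving gives r = 7 or r = -1.25.
Check each candidate in the original equation:
  r = 7: sqrt(81) = 9, while 2r - 5 = 9 — valid.
  r = -1.25: sqrt(56.25) = 7.5, while 2r - 5 = -7.5 — extraneous.

r = 7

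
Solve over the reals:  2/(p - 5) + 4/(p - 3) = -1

Multiply both sides by (p - 5)(p - 3):
2(p - 3) + 4(p - 5) = -(p - 5)(p - 3).
Expand and collect terms: -p^2 + 2p + 11 = 0.
By the quadratic formula, p = (-2 +/- sqrt(48)) / -2, so p ~= -2.4641 or p ~= 4.4641.
Neither value makes a denominator zero (p != 5, p != 3), so both are valid.

p = -2.4641 or p = 4.4641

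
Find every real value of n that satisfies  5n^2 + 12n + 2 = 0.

Discriminant: (12)^2 - 4*5*2 = 104.
Quadratic formula: n = (-12 +/- sqrt(104)) / 10.
So n = -6/5 + sqrt(26)/5 ~= -0.1802 or n = -6/5 - sqrt(26)/5 ~= -2.2198.

n = -2.2198 or n = -0.1802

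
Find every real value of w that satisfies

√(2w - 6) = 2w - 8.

w = 5

Square both sides: 2w - 6 = (2w - 8)².
Expand and rearrange: 4w² - 34w + 70 = 0.
Solving gives w = 5 or w = 3.5.
Check each candidate in the original equation:
  w = 5: √(4) = 2, while 2w - 8 = 2 — valid.
  w = 3.5: √(1) = 1, while 2w - 8 = -1 — extraneous.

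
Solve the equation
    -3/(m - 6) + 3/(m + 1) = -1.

Multiply both sides by (m - 6)(m + 1):
-3(m + 1) + 3(m - 6) = -(m - 6)(m + 1).
Expand and collect terms: -m^2 + 5m + 27 = 0.
By the quadratic formula, m = (-5 +/- sqrt(133)) / -2, so m ~= -3.2663 or m ~= 8.2663.
Neither value makes a denominator zero (m != 6, m != -1), so both are valid.

m = -3.2663 or m = 8.2663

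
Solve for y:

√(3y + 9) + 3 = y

Isolate the radical: √(3y + 9) = y - 3.
Square both sides: 3y + 9 = (y - 3)².
Expand and rearrange: y² - 9y = 0.
Solving gives y = 9 or y = 0.
Check each candidate in the original equation:
  y = 9: √(36) = 6, while y - 3 = 6 — valid.
  y = 0: √(9) = 3, while y - 3 = -3 — extraneous.

y = 9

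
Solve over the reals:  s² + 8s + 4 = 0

s = -7.4641 or s = -0.5359

Discriminant: (8)² − 4·1·4 = 48.
Quadratic formula: s = (-8 ± √48) / 2.
So s = -4 + 2·√(3) ≈ -0.5359 or s = -4 - 2·√(3) ≈ -7.4641.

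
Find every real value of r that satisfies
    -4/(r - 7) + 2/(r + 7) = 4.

Multiply both sides by (r - 7)(r + 7):
-4(r + 7) + 2(r - 7) = 4(r - 7)(r + 7).
Expand and collect terms: 4r^2 + 2r - 154 = 0.
By the quadratic formula, r = (-2 +/- sqrt(2468)) / 8, so r ~= 5.9599 or r ~= -6.4599.
Neither value makes a denominator zero (r != 7, r != -7), so both are valid.

r = -6.4599 or r = 5.9599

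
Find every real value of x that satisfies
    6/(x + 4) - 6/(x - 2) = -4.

Multiply both sides by (x + 4)(x - 2):
6(x - 2) - 6(x + 4) = -4(x + 4)(x - 2).
Expand and collect terms: -4x² - 8x + 68 = 0.
By the quadratic formula, x = (8 ± √1152) / -8, so x ≈ -5.2426 or x ≈ 3.2426.
Neither value makes a denominator zero (x ≠ -4, x ≠ 2), so both are valid.

x = -5.2426 or x = 3.2426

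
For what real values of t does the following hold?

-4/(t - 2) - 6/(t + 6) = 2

t = -9.6235 or t = 0.6235

Multiply both sides by (t - 2)(t + 6):
-4(t + 6) - 6(t - 2) = 2(t - 2)(t + 6).
Expand and collect terms: 2t^2 + 18t - 12 = 0.
By the quadratic formula, t = (-18 +/- sqrt(420)) / 4, so t ~= 0.6235 or t ~= -9.6235.
Neither value makes a denominator zero (t != 2, t != -6), so both are valid.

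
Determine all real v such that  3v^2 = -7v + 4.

Rearrange to standard form: 3v^2 + 7v - 4 = 0.
Discriminant: (7)^2 - 4*3*(-4) = 97.
Quadratic formula: v = (-7 +/- sqrt(97)) / 6.
So v = -7/6 + sqrt(97)/6 ~= 0.4748 or v = -sqrt(97)/6 - 7/6 ~= -2.8081.

v = -2.8081 or v = 0.4748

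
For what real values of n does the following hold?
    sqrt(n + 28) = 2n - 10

n = 8

Square both sides: n + 28 = (2n - 10)^2.
Expand and rearrange: 4n^2 - 41n + 72 = 0.
Solving gives n = 8 or n = 2.25.
Check each candidate in the original equation:
  n = 8: sqrt(36) = 6, while 2n - 10 = 6 — valid.
  n = 2.25: sqrt(30.25) = 5.5, while 2n - 10 = -5.5 — extraneous.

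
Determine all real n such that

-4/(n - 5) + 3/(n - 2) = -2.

n = 1 or n = 6.5

Multiply both sides by (n - 5)(n - 2):
-4(n - 2) + 3(n - 5) = -2(n - 5)(n - 2).
Expand and collect terms: -2n² + 15n - 13 = 0.
Factor or apply the quadratic formula: n = 1 or n = 6.5.
Neither value makes a denominator zero (n ≠ 5, n ≠ 2), so both are valid.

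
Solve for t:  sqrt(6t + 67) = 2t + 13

t = -3

Square both sides: 6t + 67 = (2t + 13)^2.
Expand and rearrange: 4t^2 + 46t + 102 = 0.
Solving gives t = -3 or t = -8.5.
Check each candidate in the original equation:
  t = -3: sqrt(49) = 7, while 2t + 13 = 7 — valid.
  t = -8.5: sqrt(16) = 4, while 2t + 13 = -4 — extraneous.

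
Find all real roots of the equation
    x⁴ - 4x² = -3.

Let u = x². The equation becomes u² - 4u + 3 = 0.
Factor: (u - 1)(u - 3) = 0, so u = 1 or u = 3.
x² = 1 gives x = ±1.
x² = 3 gives x = ±√(3) ≈ ±1.7321.

x = -1.7321 or x = -1 or x = 1 or x = 1.7321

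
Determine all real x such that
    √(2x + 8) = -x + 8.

Square both sides: 2x + 8 = (-x + 8)².
Expand and rearrange: x² - 18x + 56 = 0.
Solving gives x = 14 or x = 4.
Check each candidate in the original equation:
  x = 14: √(36) = 6, while -x + 8 = -6 — extraneous.
  x = 4: √(16) = 4, while -x + 8 = 4 — valid.

x = 4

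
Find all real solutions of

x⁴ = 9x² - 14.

Let u = x². The equation becomes u² - 9u + 14 = 0.
Factor: (u - 2)(u - 7) = 0, so u = 2 or u = 7.
x² = 2 gives x = ±√(2) ≈ ±1.4142.
x² = 7 gives x = ±√(7) ≈ ±2.6458.

x = -2.6458 or x = -1.4142 or x = 1.4142 or x = 2.6458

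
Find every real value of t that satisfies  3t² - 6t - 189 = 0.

t = -7 or t = 9

Factor: 3(t - 9)(t + 7) = 0.
So t = 9 or t = -7.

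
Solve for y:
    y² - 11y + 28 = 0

Factor: (y - 4)(y - 7) = 0.
So y = 4 or y = 7.

y = 4 or y = 7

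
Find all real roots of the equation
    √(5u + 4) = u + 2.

u = 0 or u = 1

Square both sides: 5u + 4 = (u + 2)².
Expand and rearrange: u² - u = 0.
Solving gives u = 1 or u = 0.
Check each candidate in the original equation:
  u = 1: √(9) = 3, while u + 2 = 3 — valid.
  u = 0: √(4) = 2, while u + 2 = 2 — valid.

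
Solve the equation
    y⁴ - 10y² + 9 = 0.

y = -3 or y = -1 or y = 1 or y = 3

Let u = y². The equation becomes u² - 10u + 9 = 0.
Factor: (u - 9)(u - 1) = 0, so u = 9 or u = 1.
y² = 9 gives y = ±3.
y² = 1 gives y = ±1.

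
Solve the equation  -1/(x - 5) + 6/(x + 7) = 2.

Multiply both sides by (x - 5)(x + 7):
-(x + 7) + 6(x - 5) = 2(x - 5)(x + 7).
Expand and collect terms: 2x² - x - 33 = 0.
By the quadratic formula, x = (1 ± √265) / 4, so x ≈ 4.3197 or x ≈ -3.8197.
Neither value makes a denominator zero (x ≠ 5, x ≠ -7), so both are valid.

x = -3.8197 or x = 4.3197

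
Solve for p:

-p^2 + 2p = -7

p = -1.8284 or p = 3.8284

Rearrange to standard form: -p^2 + 2p + 7 = 0.
Discriminant: (2)^2 - 4*(-1)*7 = 32.
Quadratic formula: p = (-2 +/- sqrt(32)) / (-2).
So p = 1 - 2*sqrt(2) ~= -1.8284 or p = 1 + 2*sqrt(2) ~= 3.8284.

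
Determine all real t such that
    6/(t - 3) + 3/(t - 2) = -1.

t = -6.3589 or t = 2.3589

Multiply both sides by (t - 3)(t - 2):
6(t - 2) + 3(t - 3) = -(t - 3)(t - 2).
Expand and collect terms: -t² - 4t + 15 = 0.
By the quadratic formula, t = (4 ± √76) / -2, so t ≈ -6.3589 or t ≈ 2.3589.
Neither value makes a denominator zero (t ≠ 3, t ≠ 2), so both are valid.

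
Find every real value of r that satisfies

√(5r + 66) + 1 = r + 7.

Isolate the radical: √(5r + 66) = r + 6.
Square both sides: 5r + 66 = (r + 6)².
Expand and rearrange: r² + 7r - 30 = 0.
Solving gives r = 3 or r = -10.
Check each candidate in the original equation:
  r = 3: √(81) = 9, while r + 6 = 9 — valid.
  r = -10: √(16) = 4, while r + 6 = -4 — extraneous.

r = 3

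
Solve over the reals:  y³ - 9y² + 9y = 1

Rearrange: y³ - 9y² + 9y - 1 = 0.
Possible rational roots are divisors of -1. Testing y = 1 gives 0, so (y - 1) is a factor.
Divide: y³ - 9y² + 9y - 1 = (y - 1)(y² - 8y + 1).
Apply the quadratic formula to y² - 8y + 1 = 0: y = (8 ± √60)/2, i.e. y ≈ 7.873 or y ≈ 0.127.

y = 0.127 or y = 1 or y = 7.873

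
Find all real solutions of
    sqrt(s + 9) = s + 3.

Square both sides: s + 9 = (s + 3)^2.
Expand and rearrange: s^2 + 5s = 0.
Solving gives s = 0 or s = -5.
Check each candidate in the original equation:
  s = 0: sqrt(9) = 3, while s + 3 = 3 — valid.
  s = -5: sqrt(4) = 2, while s + 3 = -2 — extraneous.

s = 0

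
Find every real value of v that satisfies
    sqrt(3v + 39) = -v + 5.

Square both sides: 3v + 39 = (-v + 5)^2.
Expand and rearrange: v^2 - 13v - 14 = 0.
Solving gives v = 14 or v = -1.
Check each candidate in the original equation:
  v = 14: sqrt(81) = 9, while -v + 5 = -9 — extraneous.
  v = -1: sqrt(36) = 6, while -v + 5 = 6 — valid.

v = -1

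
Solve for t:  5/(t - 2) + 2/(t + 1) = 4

t = -0.6599 or t = 3.4099

Multiply both sides by (t - 2)(t + 1):
5(t + 1) + 2(t - 2) = 4(t - 2)(t + 1).
Expand and collect terms: 4t² - 11t - 9 = 0.
By the quadratic formula, t = (11 ± √265) / 8, so t ≈ 3.4099 or t ≈ -0.6599.
Neither value makes a denominator zero (t ≠ 2, t ≠ -1), so both are valid.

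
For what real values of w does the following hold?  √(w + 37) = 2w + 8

Square both sides: w + 37 = (2w + 8)².
Expand and rearrange: 4w² + 31w + 27 = 0.
Solving gives w = -1 or w = -6.75.
Check each candidate in the original equation:
  w = -1: √(36) = 6, while 2w + 8 = 6 — valid.
  w = -6.75: √(30.25) = 5.5, while 2w + 8 = -5.5 — extraneous.

w = -1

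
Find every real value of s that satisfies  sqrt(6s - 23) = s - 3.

Square both sides: 6s - 23 = (s - 3)^2.
Expand and rearrange: s^2 - 12s + 32 = 0.
Solving gives s = 8 or s = 4.
Check each candidate in the original equation:
  s = 8: sqrt(25) = 5, while s - 3 = 5 — valid.
  s = 4: sqrt(1) = 1, while s - 3 = 1 — valid.

s = 4 or s = 8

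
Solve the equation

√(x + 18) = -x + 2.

Square both sides: x + 18 = (-x + 2)².
Expand and rearrange: x² - 5x - 14 = 0.
Solving gives x = 7 or x = -2.
Check each candidate in the original equation:
  x = 7: √(25) = 5, while -x + 2 = -5 — extraneous.
  x = -2: √(16) = 4, while -x + 2 = 4 — valid.

x = -2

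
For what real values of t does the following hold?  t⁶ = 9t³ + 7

t = -0.8963 or t = 2.1341

Let u = t³. The equation becomes u² - 9u - 7 = 0.
By the quadratic formula, u = 9/2 + √(109)/2 or u = 9/2 - √(109)/2.
t³ = 9/2 + √(109)/2 gives t = ∛(9/2 + √(109)/2) ≈ 2.1341.
t³ = 9/2 - √(109)/2 gives t = -∛(-9/2 + √(109)/2) ≈ -0.8963.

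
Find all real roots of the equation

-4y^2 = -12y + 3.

y = 0.2753 or y = 2.7247

Rearrange to standard form: -4y^2 + 12y - 3 = 0.
Discriminant: (12)^2 - 4*(-4)*(-3) = 96.
Quadratic formula: y = (-12 +/- sqrt(96)) / (-8).
So y = 3/2 - sqrt(6)/2 ~= 0.2753 or y = sqrt(6)/2 + 3/2 ~= 2.7247.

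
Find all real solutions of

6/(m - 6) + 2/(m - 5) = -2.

m = 1.6972 or m = 5.3028

Multiply both sides by (m - 6)(m - 5):
6(m - 5) + 2(m - 6) = -2(m - 6)(m - 5).
Expand and collect terms: -2m^2 + 14m - 18 = 0.
By the quadratic formula, m = (-14 +/- sqrt(52)) / -4, so m ~= 1.6972 or m ~= 5.3028.
Neither value makes a denominator zero (m != 6, m != 5), so both are valid.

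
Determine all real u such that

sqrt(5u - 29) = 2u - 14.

Square both sides: 5u - 29 = (2u - 14)^2.
Expand and rearrange: 4u^2 - 61u + 225 = 0.
Solving gives u = 9 or u = 6.25.
Check each candidate in the original equation:
  u = 9: sqrt(16) = 4, while 2u - 14 = 4 — valid.
  u = 6.25: sqrt(2.25) = 1.5, while 2u - 14 = -1.5 — extraneous.

u = 9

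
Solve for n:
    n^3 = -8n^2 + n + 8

Rearrange: n^3 + 8n^2 - n - 8 = 0.
Possible rational roots are divisors of -8. Testing n = -1 gives 0, so (n + 1) is a factor.
Divide: n^3 + 8n^2 - n - 8 = (n + 1)(n^2 + 7n - 8).
Factor the quadratic: n = 1 or n = -8.

n = -8 or n = -1 or n = 1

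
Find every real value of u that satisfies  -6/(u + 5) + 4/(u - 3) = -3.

u = -2.3333 or u = 1

Multiply both sides by (u + 5)(u - 3):
-6(u - 3) + 4(u + 5) = -3(u + 5)(u - 3).
Expand and collect terms: -3u² - 4u + 7 = 0.
Factor or apply the quadratic formula: u = -2.3333 or u = 1.
Neither value makes a denominator zero (u ≠ -5, u ≠ 3), so both are valid.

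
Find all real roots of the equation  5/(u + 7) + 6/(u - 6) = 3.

Multiply both sides by (u + 7)(u - 6):
5(u - 6) + 6(u + 7) = 3(u + 7)(u - 6).
Expand and collect terms: 3u^2 - 8u - 138 = 0.
By the quadratic formula, u = (8 +/- sqrt(1720)) / 6, so u ~= 8.2455 or u ~= -5.5788.
Neither value makes a denominator zero (u != -7, u != 6), so both are valid.

u = -5.5788 or u = 8.2455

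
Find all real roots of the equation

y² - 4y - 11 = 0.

y = -1.873 or y = 5.873

Discriminant: (-4)² − 4·1·(-11) = 60.
Quadratic formula: y = (4 ± √60) / 2.
So y = 2 + √(15) ≈ 5.873 or y = 2 - √(15) ≈ -1.873.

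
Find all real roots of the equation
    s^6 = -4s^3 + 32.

Let u = s^3. The equation becomes u^2 + 4u - 32 = 0.
Factor: (u + 8)(u - 4) = 0, so u = -8 or u = 4.
s^3 = -8 gives s = -2.
s^3 = 4 gives s = (4)^(1/3) ~= 1.5874.

s = -2 or s = 1.5874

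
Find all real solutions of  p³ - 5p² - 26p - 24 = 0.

p = -2 or p = -1.4244 or p = 8.4244

Possible rational roots are divisors of -24. Testing p = -2 gives 0, so (p + 2) is a factor.
Divide: p³ - 5p² - 26p - 24 = (p + 2)(p² - 7p - 12).
Apply the quadratic formula to p² - 7p - 12 = 0: p = (7 ± √97)/2, i.e. p ≈ 8.4244 or p ≈ -1.4244.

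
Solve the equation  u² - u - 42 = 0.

u = -6 or u = 7

Factor: (u - 7)(u + 6) = 0.
So u = 7 or u = -6.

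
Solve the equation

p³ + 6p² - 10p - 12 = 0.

p = -7.1623 or p = -0.8377 or p = 2

Possible rational roots are divisors of -12. Testing p = 2 gives 0, so (p - 2) is a factor.
Divide: p³ + 6p² - 10p - 12 = (p - 2)(p² + 8p + 6).
Apply the quadratic formula to p² + 8p + 6 = 0: p = (-8 ± √40)/2, i.e. p ≈ -0.8377 or p ≈ -7.1623.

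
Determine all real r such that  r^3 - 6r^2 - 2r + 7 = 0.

Possible rational roots are divisors of 7. Testing r = 1 gives 0, so (r - 1) is a factor.
Divide: r^3 - 6r^2 - 2r + 7 = (r - 1)(r^2 - 5r - 7).
Apply the quadratic formula to r^2 - 5r - 7 = 0: r = (5 +/- sqrt(53))/2, i.e. r ~= 6.1401 or r ~= -1.1401.

r = -1.1401 or r = 1 or r = 6.1401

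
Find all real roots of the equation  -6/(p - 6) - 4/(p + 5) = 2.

p = -7.5678 or p = 3.5678

Multiply both sides by (p - 6)(p + 5):
-6(p + 5) - 4(p - 6) = 2(p - 6)(p + 5).
Expand and collect terms: 2p² + 8p - 54 = 0.
By the quadratic formula, p = (-8 ± √496) / 4, so p ≈ 3.5678 or p ≈ -7.5678.
Neither value makes a denominator zero (p ≠ 6, p ≠ -5), so both are valid.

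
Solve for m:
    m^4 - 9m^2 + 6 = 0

Let u = m^2. The equation becomes u^2 - 9u + 6 = 0.
By the quadratic formula, u = sqrt(57)/2 + 9/2 or u = 9/2 - sqrt(57)/2.
m^2 = sqrt(57)/2 + 9/2 gives m = +/-sqrt(sqrt(57)/2 + 9/2) ~= +/-2.8766.
m^2 = 9/2 - sqrt(57)/2 gives m = +/-sqrt(9/2 - sqrt(57)/2) ~= +/-0.8515.

m = -2.8766 or m = -0.8515 or m = 0.8515 or m = 2.8766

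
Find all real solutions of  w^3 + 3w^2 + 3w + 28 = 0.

Possible rational roots are divisors of 28. Testing w = -4 gives 0, so (w + 4) is a factor.
Divide: w^3 + 3w^2 + 3w + 28 = (w + 4)(w^2 - w + 7).
The quadratic w^2 - w + 7 has discriminant -27 < 0, so no further real roots.

w = -4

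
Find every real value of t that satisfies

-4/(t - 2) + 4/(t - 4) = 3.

t = 1.0851 or t = 4.9149

Multiply both sides by (t - 2)(t - 4):
-4(t - 4) + 4(t - 2) = 3(t - 2)(t - 4).
Expand and collect terms: 3t² - 18t + 16 = 0.
By the quadratic formula, t = (18 ± √132) / 6, so t ≈ 4.9149 or t ≈ 1.0851.
Neither value makes a denominator zero (t ≠ 2, t ≠ 4), so both are valid.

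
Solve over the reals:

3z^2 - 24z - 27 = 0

z = -1 or z = 9

Factor: 3(z + 1)(z - 9) = 0.
So z = -1 or z = 9.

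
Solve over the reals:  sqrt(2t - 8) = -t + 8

Square both sides: 2t - 8 = (-t + 8)^2.
Expand and rearrange: t^2 - 18t + 72 = 0.
Solving gives t = 12 or t = 6.
Check each candidate in the original equation:
  t = 12: sqrt(16) = 4, while -t + 8 = -4 — extraneous.
  t = 6: sqrt(4) = 2, while -t + 8 = 2 — valid.

t = 6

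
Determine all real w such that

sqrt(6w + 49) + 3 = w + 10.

w = 0

Isolate the radical: sqrt(6w + 49) = w + 7.
Square both sides: 6w + 49 = (w + 7)^2.
Expand and rearrange: w^2 + 8w = 0.
Solving gives w = 0 or w = -8.
Check each candidate in the original equation:
  w = 0: sqrt(49) = 7, while w + 7 = 7 — valid.
  w = -8: sqrt(1) = 1, while w + 7 = -1 — extraneous.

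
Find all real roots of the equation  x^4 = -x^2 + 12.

Let u = x^2. The equation becomes u^2 + u - 12 = 0.
Factor: (u - 3)(u + 4) = 0, so u = 3 or u = -4.
x^2 = 3 gives x = +/-sqrt(3) ~= +/-1.7321.
x^2 = -4 < 0 has no real solution.

x = -1.7321 or x = 1.7321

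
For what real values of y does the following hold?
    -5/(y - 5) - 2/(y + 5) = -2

y = -4.2134 or y = 7.7134

Multiply both sides by (y - 5)(y + 5):
-5(y + 5) - 2(y - 5) = -2(y - 5)(y + 5).
Expand and collect terms: -2y² + 7y + 65 = 0.
By the quadratic formula, y = (-7 ± √569) / -4, so y ≈ -4.2134 or y ≈ 7.7134.
Neither value makes a denominator zero (y ≠ 5, y ≠ -5), so both are valid.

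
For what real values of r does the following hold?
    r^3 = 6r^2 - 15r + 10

Rearrange: r^3 - 6r^2 + 15r - 10 = 0.
Possible rational roots are divisors of -10. Testing r = 1 gives 0, so (r - 1) is a factor.
Divide: r^3 - 6r^2 + 15r - 10 = (r - 1)(r^2 - 5r + 10).
The quadratic r^2 - 5r + 10 has discriminant -15 < 0, so no further real roots.

r = 1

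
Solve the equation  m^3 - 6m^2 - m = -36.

Rearrange: m^3 - 6m^2 - m + 36 = 0.
Possible rational roots are divisors of 36. Testing m = 4 gives 0, so (m - 4) is a factor.
Divide: m^3 - 6m^2 - m + 36 = (m - 4)(m^2 - 2m - 9).
Apply the quadratic formula to m^2 - 2m - 9 = 0: m = (2 +/- sqrt(40))/2, i.e. m ~= 4.1623 or m ~= -2.1623.

m = -2.1623 or m = 4 or m = 4.1623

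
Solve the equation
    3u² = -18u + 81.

u = -9 or u = 3

Bring every term to one side: 3u² + 18u - 81 = 0.
Factor: 3(u - 3)(u + 9) = 0.
So u = 3 or u = -9.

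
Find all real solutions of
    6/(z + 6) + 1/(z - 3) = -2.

z = -9.129 or z = 2.629

Multiply both sides by (z + 6)(z - 3):
6(z - 3) + (z + 6) = -2(z + 6)(z - 3).
Expand and collect terms: -2z² - 13z + 48 = 0.
By the quadratic formula, z = (13 ± √553) / -4, so z ≈ -9.129 or z ≈ 2.629.
Neither value makes a denominator zero (z ≠ -6, z ≠ 3), so both are valid.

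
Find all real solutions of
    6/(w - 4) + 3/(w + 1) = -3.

Multiply both sides by (w - 4)(w + 1):
6(w + 1) + 3(w - 4) = -3(w - 4)(w + 1).
Expand and collect terms: -3w^2 + 18 = 0.
By the quadratic formula, w = (0 +/- sqrt(216)) / -6, so w ~= -2.4495 or w ~= 2.4495.
Neither value makes a denominator zero (w != 4, w != -1), so both are valid.

w = -2.4495 or w = 2.4495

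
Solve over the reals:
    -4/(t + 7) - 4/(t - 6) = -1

Multiply both sides by (t + 7)(t - 6):
-4(t - 6) - 4(t + 7) = -(t + 7)(t - 6).
Expand and collect terms: -t^2 + 7t + 46 = 0.
By the quadratic formula, t = (-7 +/- sqrt(233)) / -2, so t ~= -4.1322 or t ~= 11.1322.
Neither value makes a denominator zero (t != -7, t != 6), so both are valid.

t = -4.1322 or t = 11.1322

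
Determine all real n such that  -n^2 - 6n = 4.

n = -5.2361 or n = -0.7639

Rearrange to standard form: -n^2 - 6n - 4 = 0.
Discriminant: (-6)^2 - 4*(-1)*(-4) = 20.
Quadratic formula: n = (6 +/- sqrt(20)) / (-2).
So n = -3 - sqrt(5) ~= -5.2361 or n = -3 + sqrt(5) ~= -0.7639.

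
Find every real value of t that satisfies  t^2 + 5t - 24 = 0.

Factor: (t + 8)(t - 3) = 0.
So t = -8 or t = 3.

t = -8 or t = 3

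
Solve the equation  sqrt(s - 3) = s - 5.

Square both sides: s - 3 = (s - 5)^2.
Expand and rearrange: s^2 - 11s + 28 = 0.
Solving gives s = 7 or s = 4.
Check each candidate in the original equation:
  s = 7: sqrt(4) = 2, while s - 5 = 2 — valid.
  s = 4: sqrt(1) = 1, while s - 5 = -1 — extraneous.

s = 7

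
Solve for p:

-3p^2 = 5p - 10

p = -2.8403 or p = 1.1736

Rearrange to standard form: -3p^2 - 5p + 10 = 0.
Discriminant: (-5)^2 - 4*(-3)*10 = 145.
Quadratic formula: p = (5 +/- sqrt(145)) / (-6).
So p = -sqrt(145)/6 - 5/6 ~= -2.8403 or p = -5/6 + sqrt(145)/6 ~= 1.1736.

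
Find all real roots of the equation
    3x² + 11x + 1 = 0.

Discriminant: (11)² − 4·3·1 = 109.
Quadratic formula: x = (-11 ± √109) / 6.
So x = -11/6 + √(109)/6 ≈ -0.0933 or x = -11/6 - √(109)/6 ≈ -3.5734.

x = -3.5734 or x = -0.0933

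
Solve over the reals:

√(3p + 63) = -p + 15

Square both sides: 3p + 63 = (-p + 15)².
Expand and rearrange: p² - 33p + 162 = 0.
Solving gives p = 27 or p = 6.
Check each candidate in the original equation:
  p = 27: √(144) = 12, while -p + 15 = -12 — extraneous.
  p = 6: √(81) = 9, while -p + 15 = 9 — valid.

p = 6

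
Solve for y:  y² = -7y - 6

y = -6 or y = -1

Bring every term to one side: y² + 7y + 6 = 0.
Factor: (y + 6)(y + 1) = 0.
So y = -6 or y = -1.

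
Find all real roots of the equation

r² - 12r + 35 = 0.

Factor: (r - 5)(r - 7) = 0.
So r = 5 or r = 7.

r = 5 or r = 7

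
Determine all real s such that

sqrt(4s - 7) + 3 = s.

Isolate the radical: sqrt(4s - 7) = s - 3.
Square both sides: 4s - 7 = (s - 3)^2.
Expand and rearrange: s^2 - 10s + 16 = 0.
Solving gives s = 8 or s = 2.
Check each candidate in the original equation:
  s = 8: sqrt(25) = 5, while s - 3 = 5 — valid.
  s = 2: sqrt(1) = 1, while s - 3 = -1 — extraneous.

s = 8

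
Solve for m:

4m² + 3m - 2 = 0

m = -1.1754 or m = 0.4254

Discriminant: (3)² − 4·4·(-2) = 41.
Quadratic formula: m = (-3 ± √41) / 8.
So m = -3/8 + √(41)/8 ≈ 0.4254 or m = -√(41)/8 - 3/8 ≈ -1.1754.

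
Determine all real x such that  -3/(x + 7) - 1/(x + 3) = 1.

x = -10.4641 or x = -3.5359

Multiply both sides by (x + 7)(x + 3):
-3(x + 3) - (x + 7) = (x + 7)(x + 3).
Expand and collect terms: x² + 14x + 37 = 0.
By the quadratic formula, x = (-14 ± √48) / 2, so x ≈ -3.5359 or x ≈ -10.4641.
Neither value makes a denominator zero (x ≠ -7, x ≠ -3), so both are valid.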